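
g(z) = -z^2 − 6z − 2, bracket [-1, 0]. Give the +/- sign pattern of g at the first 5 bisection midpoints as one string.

midpoint -0.5: g = 0.75 > 0 → [-0.5, 0]
midpoint -0.25: g = -0.5625 < 0 → [-0.5, -0.25]
midpoint -0.375: g = 0.109375 > 0 → [-0.375, -0.25]
midpoint -0.3125: g = -0.2227 < 0 → [-0.375, -0.3125]
midpoint -0.34375: g = -0.0557 < 0 → [-0.375, -0.34375]

+-+--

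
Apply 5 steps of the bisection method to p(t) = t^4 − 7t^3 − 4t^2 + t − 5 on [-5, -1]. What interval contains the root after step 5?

p(-3) = 226 > 0, so the root lies in [-3, -1]
p(-2) = 49 > 0, so the root lies in [-2, -1]
p(-1.5) = 13.1875 > 0, so the root lies in [-1.5, -1]
p(-1.25) = 3.6133 > 0, so the root lies in [-1.25, -1]
p(-1.125) = 0.3811 > 0, so the root lies in [-1.125, -1]

[-1.125, -1]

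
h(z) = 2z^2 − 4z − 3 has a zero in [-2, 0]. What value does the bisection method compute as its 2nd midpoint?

h(-1) = 3 > 0, so the root lies in [-1, 0]
h(-0.5) = -0.5 < 0, so the root lies in [-1, -0.5]

-0.5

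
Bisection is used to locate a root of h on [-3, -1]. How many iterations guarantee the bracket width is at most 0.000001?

21

Width after n steps is 2/2^n. Need 2^n ≥ 2/0.000001 = 2000000.
2^20 = 1048576 < 2000000 ≤ 2^21 = 2097152, so n = 21.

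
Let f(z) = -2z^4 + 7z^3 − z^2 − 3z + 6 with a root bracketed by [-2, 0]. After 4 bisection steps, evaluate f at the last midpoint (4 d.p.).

1.9976

z = -1 gives f = -1, negative; keep [-1, 0]
z = -0.5 gives f = 6.25, positive; keep [-1, -0.5]
z = -0.75 gives f = 4.101562, positive; keep [-1, -0.75]
z = -0.875 gives f = 1.9976, positive; keep [-1, -0.875]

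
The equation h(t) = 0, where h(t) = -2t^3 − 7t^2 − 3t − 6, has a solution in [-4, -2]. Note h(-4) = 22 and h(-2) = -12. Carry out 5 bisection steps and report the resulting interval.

m = -3, h(m) = -6 (−); new bracket [-4, -3]
m = -3.5, h(m) = 4.5 (+); new bracket [-3.5, -3]
m = -3.25, h(m) = -1.53125 (−); new bracket [-3.5, -3.25]
m = -3.375, h(m) = 1.2773 (+); new bracket [-3.375, -3.25]
m = -3.3125, h(m) = -0.1772 (−); new bracket [-3.375, -3.3125]

[-3.375, -3.3125]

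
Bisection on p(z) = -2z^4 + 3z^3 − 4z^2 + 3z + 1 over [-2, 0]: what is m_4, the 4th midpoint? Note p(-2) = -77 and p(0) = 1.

p(-1) = -11 < 0, so the root lies in [-1, 0]
p(-0.5) = -2 < 0, so the root lies in [-0.5, 0]
p(-0.25) = -0.054688 < 0, so the root lies in [-0.25, 0]
p(-0.125) = 0.5562 > 0, so the root lies in [-0.25, -0.125]

-0.125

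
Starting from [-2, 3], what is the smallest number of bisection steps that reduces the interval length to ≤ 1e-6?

23

Width after n steps is 5/2^n. Need 2^n ≥ 5/1e-6 = 5000000.
2^22 = 4194304 < 5000000 ≤ 2^23 = 8388608, so n = 23.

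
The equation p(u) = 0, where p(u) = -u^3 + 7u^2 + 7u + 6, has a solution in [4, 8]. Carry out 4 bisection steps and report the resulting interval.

[7.75, 8]

p(6) = 84 > 0, so the root lies in [6, 8]
p(7) = 55 > 0, so the root lies in [7, 8]
p(7.5) = 30.375 > 0, so the root lies in [7.5, 8]
p(7.75) = 15.2031 > 0, so the root lies in [7.75, 8]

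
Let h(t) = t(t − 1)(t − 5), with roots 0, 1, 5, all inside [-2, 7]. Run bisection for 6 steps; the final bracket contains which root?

m = 2.5, h(m) = -9.375 (−); new bracket [2.5, 7]
m = 4.75, h(m) = -4.453125 (−); new bracket [4.75, 7]
m = 5.875, h(m) = 25.060547 (+); new bracket [4.75, 5.875]
m = 5.3125, h(m) = 7.1594 (+); new bracket [4.75, 5.3125]
m = 5.03125, h(m) = 0.6338 (+); new bracket [4.75, 5.03125]
m = 4.890625, h(m) = -2.0811 (−); new bracket [4.890625, 5.03125]

5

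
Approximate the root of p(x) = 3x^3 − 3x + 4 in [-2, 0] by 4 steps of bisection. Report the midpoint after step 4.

-1.375

m = -1, p(m) = 4 (+); new bracket [-2, -1]
m = -1.5, p(m) = -1.625 (−); new bracket [-1.5, -1]
m = -1.25, p(m) = 1.890625 (+); new bracket [-1.5, -1.25]
m = -1.375, p(m) = 0.3262 (+); new bracket [-1.5, -1.375]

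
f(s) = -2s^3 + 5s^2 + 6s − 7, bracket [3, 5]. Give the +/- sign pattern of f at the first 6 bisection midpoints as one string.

----++

s = 4 gives f = -31, negative; keep [3, 4]
s = 3.5 gives f = -10.5, negative; keep [3, 3.5]
s = 3.25 gives f = -3.34375, negative; keep [3, 3.25]
s = 3.125 gives f = -0.457, negative; keep [3, 3.125]
s = 3.0625 gives f = 0.8237, positive; keep [3.0625, 3.125]
s = 3.09375 gives f = 0.1966, positive; keep [3.09375, 3.125]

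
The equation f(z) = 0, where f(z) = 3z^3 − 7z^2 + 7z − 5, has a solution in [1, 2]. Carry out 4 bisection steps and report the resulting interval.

[1.5, 1.5625]

m = 1.5, f(m) = -0.125 (−); new bracket [1.5, 2]
m = 1.75, f(m) = 1.890625 (+); new bracket [1.5, 1.75]
m = 1.625, f(m) = 0.763672 (+); new bracket [1.5, 1.625]
m = 1.5625, f(m) = 0.2917 (+); new bracket [1.5, 1.5625]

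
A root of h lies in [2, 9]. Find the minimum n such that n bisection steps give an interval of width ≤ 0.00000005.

28

Width after n steps is 7/2^n. Need 2^n ≥ 7/0.00000005 = 140000000.
2^27 = 134217728 < 140000000 ≤ 2^28 = 268435456, so n = 28.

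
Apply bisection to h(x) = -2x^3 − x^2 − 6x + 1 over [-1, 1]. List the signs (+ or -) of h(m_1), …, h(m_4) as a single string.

m = 0, h(m) = 1 (+); new bracket [0, 1]
m = 0.5, h(m) = -2.5 (−); new bracket [0, 0.5]
m = 0.25, h(m) = -0.59375 (−); new bracket [0, 0.25]
m = 0.125, h(m) = 0.2305 (+); new bracket [0.125, 0.25]

+--+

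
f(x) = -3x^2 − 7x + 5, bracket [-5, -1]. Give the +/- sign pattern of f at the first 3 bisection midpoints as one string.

x = -3 gives f = -1, negative; keep [-3, -1]
x = -2 gives f = 7, positive; keep [-3, -2]
x = -2.5 gives f = 3.75, positive; keep [-3, -2.5]

-++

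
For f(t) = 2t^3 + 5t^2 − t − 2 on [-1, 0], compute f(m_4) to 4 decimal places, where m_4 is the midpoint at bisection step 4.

-0.2114

m = -0.5, f(m) = -0.5 (−); new bracket [-1, -0.5]
m = -0.75, f(m) = 0.71875 (+); new bracket [-0.75, -0.5]
m = -0.625, f(m) = 0.089844 (+); new bracket [-0.625, -0.5]
m = -0.5625, f(m) = -0.2114 (−); new bracket [-0.625, -0.5625]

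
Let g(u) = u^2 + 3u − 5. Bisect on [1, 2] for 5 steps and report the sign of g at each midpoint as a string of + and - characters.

++--+

u = 1.5 gives g = 1.75, positive; keep [1, 1.5]
u = 1.25 gives g = 0.3125, positive; keep [1, 1.25]
u = 1.125 gives g = -0.359375, negative; keep [1.125, 1.25]
u = 1.1875 gives g = -0.0273, negative; keep [1.1875, 1.25]
u = 1.21875 gives g = 0.1416, positive; keep [1.1875, 1.21875]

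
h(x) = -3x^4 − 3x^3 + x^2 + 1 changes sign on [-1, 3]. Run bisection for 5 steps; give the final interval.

[0.625, 0.75]

m = 1, h(m) = -4 (−); new bracket [-1, 1]
m = 0, h(m) = 1 (+); new bracket [0, 1]
m = 0.5, h(m) = 0.6875 (+); new bracket [0.5, 1]
m = 0.75, h(m) = -0.6523 (−); new bracket [0.5, 0.75]
m = 0.625, h(m) = 0.2004 (+); new bracket [0.625, 0.75]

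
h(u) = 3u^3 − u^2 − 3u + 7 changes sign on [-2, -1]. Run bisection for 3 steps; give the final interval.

[-1.5, -1.375]

h(-1.5) = -0.875 < 0, so the root lies in [-1.5, -1]
h(-1.25) = 3.328125 > 0, so the root lies in [-1.5, -1.25]
h(-1.375) = 1.435547 > 0, so the root lies in [-1.5, -1.375]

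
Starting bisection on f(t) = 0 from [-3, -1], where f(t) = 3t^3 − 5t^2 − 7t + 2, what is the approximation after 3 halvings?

f(-2) = -28 < 0, so the root lies in [-2, -1]
f(-1.5) = -8.875 < 0, so the root lies in [-1.5, -1]
f(-1.25) = -2.921875 < 0, so the root lies in [-1.25, -1]

-1.25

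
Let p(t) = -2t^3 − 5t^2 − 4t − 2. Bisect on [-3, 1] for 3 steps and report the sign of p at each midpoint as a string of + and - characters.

-+-

midpoint -1: p = -1 < 0 → [-3, -1]
midpoint -2: p = 2 > 0 → [-2, -1]
midpoint -1.5: p = -0.5 < 0 → [-2, -1.5]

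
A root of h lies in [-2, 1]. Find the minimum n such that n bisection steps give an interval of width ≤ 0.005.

10

Width after n steps is 3/2^n. Need 2^n ≥ 3/0.005 = 600.
2^9 = 512 < 600 ≤ 2^10 = 1024, so n = 10.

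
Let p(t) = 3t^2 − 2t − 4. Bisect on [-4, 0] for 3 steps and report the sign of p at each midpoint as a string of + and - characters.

++-

midpoint -2: p = 12 > 0 → [-2, 0]
midpoint -1: p = 1 > 0 → [-1, 0]
midpoint -0.5: p = -2.25 < 0 → [-1, -0.5]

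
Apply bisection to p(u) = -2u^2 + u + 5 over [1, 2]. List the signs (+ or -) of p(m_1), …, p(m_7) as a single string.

u = 1.5 gives p = 2, positive; keep [1.5, 2]
u = 1.75 gives p = 0.625, positive; keep [1.75, 2]
u = 1.875 gives p = -0.15625, negative; keep [1.75, 1.875]
u = 1.8125 gives p = 0.2422, positive; keep [1.8125, 1.875]
u = 1.84375 gives p = 0.0449, positive; keep [1.84375, 1.875]
u = 1.859375 gives p = -0.0552, negative; keep [1.84375, 1.859375]
u = 1.8515625 gives p = -0.005, negative; keep [1.84375, 1.8515625]

++-++--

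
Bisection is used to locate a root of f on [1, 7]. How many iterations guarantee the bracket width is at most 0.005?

Width after n steps is 6/2^n. Need 2^n ≥ 6/0.005 = 1200.
2^10 = 1024 < 1200 ≤ 2^11 = 2048, so n = 11.

11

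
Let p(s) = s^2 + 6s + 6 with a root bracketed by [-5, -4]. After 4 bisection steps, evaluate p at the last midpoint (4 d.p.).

-0.1523

midpoint -4.5: p = -0.75 < 0 → [-5, -4.5]
midpoint -4.75: p = 0.0625 > 0 → [-4.75, -4.5]
midpoint -4.625: p = -0.359375 < 0 → [-4.75, -4.625]
midpoint -4.6875: p = -0.1523 < 0 → [-4.75, -4.6875]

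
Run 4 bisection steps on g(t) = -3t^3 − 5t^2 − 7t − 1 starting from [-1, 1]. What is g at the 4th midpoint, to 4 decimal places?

g(0) = -1 < 0, so the root lies in [-1, 0]
g(-0.5) = 1.625 > 0, so the root lies in [-0.5, 0]
g(-0.25) = 0.484375 > 0, so the root lies in [-0.25, 0]
g(-0.125) = -0.1973 < 0, so the root lies in [-0.25, -0.125]

-0.1973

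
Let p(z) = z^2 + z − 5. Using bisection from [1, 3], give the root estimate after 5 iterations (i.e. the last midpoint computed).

1.8125

z = 2 gives p = 1, positive; keep [1, 2]
z = 1.5 gives p = -1.25, negative; keep [1.5, 2]
z = 1.75 gives p = -0.1875, negative; keep [1.75, 2]
z = 1.875 gives p = 0.3906, positive; keep [1.75, 1.875]
z = 1.8125 gives p = 0.0977, positive; keep [1.75, 1.8125]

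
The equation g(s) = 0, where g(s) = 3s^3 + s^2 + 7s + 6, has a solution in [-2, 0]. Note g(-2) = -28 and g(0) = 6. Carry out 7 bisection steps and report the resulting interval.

[-0.765625, -0.75]

g(-1) = -3 < 0, so the root lies in [-1, 0]
g(-0.5) = 2.375 > 0, so the root lies in [-1, -0.5]
g(-0.75) = 0.046875 > 0, so the root lies in [-1, -0.75]
g(-0.875) = -1.3691 < 0, so the root lies in [-0.875, -0.75]
g(-0.8125) = -0.6365 < 0, so the root lies in [-0.8125, -0.75]
g(-0.78125) = -0.2889 < 0, so the root lies in [-0.78125, -0.75]
g(-0.765625) = -0.1196 < 0, so the root lies in [-0.765625, -0.75]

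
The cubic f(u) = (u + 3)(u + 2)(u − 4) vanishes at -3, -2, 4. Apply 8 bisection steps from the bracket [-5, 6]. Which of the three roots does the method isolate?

4

f(0.5) = -30.625 < 0, so the root lies in [0.5, 6]
f(3.25) = -24.609375 < 0, so the root lies in [3.25, 6]
f(4.625) = 31.572266 > 0, so the root lies in [3.25, 4.625]
f(3.9375) = -2.5745 < 0, so the root lies in [3.9375, 4.625]
f(4.28125) = 12.8631 > 0, so the root lies in [3.9375, 4.28125]
f(4.109375) = 4.7506 > 0, so the root lies in [3.9375, 4.109375]
f(4.0234375) = 0.9915 > 0, so the root lies in [3.9375, 4.0234375]
f(3.98046875) = -0.8154 < 0, so the root lies in [3.98046875, 4.0234375]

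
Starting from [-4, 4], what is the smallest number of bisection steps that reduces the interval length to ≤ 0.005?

Width after n steps is 8/2^n. Need 2^n ≥ 8/0.005 = 1600.
2^10 = 1024 < 1600 ≤ 2^11 = 2048, so n = 11.

11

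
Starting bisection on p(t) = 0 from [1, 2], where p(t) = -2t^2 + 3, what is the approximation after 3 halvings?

1.125

t = 1.5 gives p = -1.5, negative; keep [1, 1.5]
t = 1.25 gives p = -0.125, negative; keep [1, 1.25]
t = 1.125 gives p = 0.46875, positive; keep [1.125, 1.25]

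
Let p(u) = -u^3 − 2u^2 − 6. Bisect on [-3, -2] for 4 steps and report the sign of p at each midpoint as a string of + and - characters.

midpoint -2.5: p = -2.875 < 0 → [-3, -2.5]
midpoint -2.75: p = -0.328125 < 0 → [-3, -2.75]
midpoint -2.875: p = 1.232422 > 0 → [-2.875, -2.75]
midpoint -2.8125: p = 0.427 > 0 → [-2.8125, -2.75]

--++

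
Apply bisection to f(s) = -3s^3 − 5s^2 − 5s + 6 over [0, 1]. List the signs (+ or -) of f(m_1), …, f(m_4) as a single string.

f(0.5) = 1.875 > 0, so the root lies in [0.5, 1]
f(0.75) = -1.828125 < 0, so the root lies in [0.5, 0.75]
f(0.625) = 0.189453 > 0, so the root lies in [0.625, 0.75]
f(0.6875) = -0.7756 < 0, so the root lies in [0.625, 0.6875]

+-+-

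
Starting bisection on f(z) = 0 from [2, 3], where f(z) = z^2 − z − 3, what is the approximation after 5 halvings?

z = 2.5 gives f = 0.75, positive; keep [2, 2.5]
z = 2.25 gives f = -0.1875, negative; keep [2.25, 2.5]
z = 2.375 gives f = 0.265625, positive; keep [2.25, 2.375]
z = 2.3125 gives f = 0.0352, positive; keep [2.25, 2.3125]
z = 2.28125 gives f = -0.0771, negative; keep [2.28125, 2.3125]

2.28125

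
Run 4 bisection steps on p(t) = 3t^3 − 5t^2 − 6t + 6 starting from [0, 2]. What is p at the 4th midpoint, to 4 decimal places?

1.0293

midpoint 1: p = -2 < 0 → [0, 1]
midpoint 0.5: p = 2.125 > 0 → [0.5, 1]
midpoint 0.75: p = -0.046875 < 0 → [0.5, 0.75]
midpoint 0.625: p = 1.0293 > 0 → [0.625, 0.75]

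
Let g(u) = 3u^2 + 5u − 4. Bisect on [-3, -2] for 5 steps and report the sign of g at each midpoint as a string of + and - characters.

+-+++

u = -2.5 gives g = 2.25, positive; keep [-2.5, -2]
u = -2.25 gives g = -0.0625, negative; keep [-2.5, -2.25]
u = -2.375 gives g = 1.046875, positive; keep [-2.375, -2.25]
u = -2.3125 gives g = 0.4805, positive; keep [-2.3125, -2.25]
u = -2.28125 gives g = 0.2061, positive; keep [-2.28125, -2.25]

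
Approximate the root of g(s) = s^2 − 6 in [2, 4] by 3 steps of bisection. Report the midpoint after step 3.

2.25

midpoint 3: g = 3 > 0 → [2, 3]
midpoint 2.5: g = 0.25 > 0 → [2, 2.5]
midpoint 2.25: g = -0.9375 < 0 → [2.25, 2.5]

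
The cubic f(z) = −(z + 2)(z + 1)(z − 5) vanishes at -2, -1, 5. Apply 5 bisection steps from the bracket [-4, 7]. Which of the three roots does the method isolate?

5

z = 1.5 gives f = 30.625, positive; keep [1.5, 7]
z = 4.25 gives f = 24.609375, positive; keep [4.25, 7]
z = 5.625 gives f = -31.572266, negative; keep [4.25, 5.625]
z = 4.9375 gives f = 2.5745, positive; keep [4.9375, 5.625]
z = 5.28125 gives f = -12.8631, negative; keep [4.9375, 5.28125]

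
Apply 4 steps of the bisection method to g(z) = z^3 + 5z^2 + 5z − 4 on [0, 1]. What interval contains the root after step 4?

[0.5, 0.5625]

g(0.5) = -0.125 < 0, so the root lies in [0.5, 1]
g(0.75) = 2.984375 > 0, so the root lies in [0.5, 0.75]
g(0.625) = 1.322266 > 0, so the root lies in [0.5, 0.625]
g(0.5625) = 0.5725 > 0, so the root lies in [0.5, 0.5625]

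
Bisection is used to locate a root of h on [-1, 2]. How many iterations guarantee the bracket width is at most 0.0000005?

Width after n steps is 3/2^n. Need 2^n ≥ 3/0.0000005 = 6000000.
2^22 = 4194304 < 6000000 ≤ 2^23 = 8388608, so n = 23.

23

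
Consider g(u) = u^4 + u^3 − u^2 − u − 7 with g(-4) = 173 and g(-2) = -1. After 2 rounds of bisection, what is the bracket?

m = -3, g(m) = 41 (+); new bracket [-3, -2]
m = -2.5, g(m) = 12.6875 (+); new bracket [-2.5, -2]

[-2.5, -2]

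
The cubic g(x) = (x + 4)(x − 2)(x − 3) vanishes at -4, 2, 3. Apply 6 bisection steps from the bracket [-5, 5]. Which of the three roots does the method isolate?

-4

x = 0 gives g = 24, positive; keep [-5, 0]
x = -2.5 gives g = 37.125, positive; keep [-5, -2.5]
x = -3.75 gives g = 9.703125, positive; keep [-5, -3.75]
x = -4.375 gives g = -17.6309, negative; keep [-4.375, -3.75]
x = -4.0625 gives g = -2.676, negative; keep [-4.0625, -3.75]
x = -3.90625 gives g = 3.8241, positive; keep [-4.0625, -3.90625]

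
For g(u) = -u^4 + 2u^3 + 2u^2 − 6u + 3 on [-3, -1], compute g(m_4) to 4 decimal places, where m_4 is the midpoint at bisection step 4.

u = -2 gives g = -9, negative; keep [-2, -1]
u = -1.5 gives g = 4.6875, positive; keep [-2, -1.5]
u = -1.75 gives g = -0.472656, negative; keep [-1.75, -1.5]
u = -1.625 gives g = 2.4763, positive; keep [-1.75, -1.625]

2.4763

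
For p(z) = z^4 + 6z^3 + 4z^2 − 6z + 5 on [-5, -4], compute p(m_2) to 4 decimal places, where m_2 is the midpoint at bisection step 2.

-10.2148

p(-4.5) = -23.6875 < 0, so the root lies in [-5, -4.5]
p(-4.75) = -10.214844 < 0, so the root lies in [-5, -4.75]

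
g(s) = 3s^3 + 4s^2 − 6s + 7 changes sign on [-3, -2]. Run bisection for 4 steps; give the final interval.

[-2.5625, -2.5]

m = -2.5, g(m) = 0.125 (+); new bracket [-3, -2.5]
m = -2.75, g(m) = -8.640625 (−); new bracket [-2.75, -2.5]
m = -2.625, g(m) = -3.951172 (−); new bracket [-2.625, -2.5]
m = -2.5625, g(m) = -1.8386 (−); new bracket [-2.5625, -2.5]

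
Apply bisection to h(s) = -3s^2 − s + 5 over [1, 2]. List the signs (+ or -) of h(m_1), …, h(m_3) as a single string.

--+

m = 1.5, h(m) = -3.25 (−); new bracket [1, 1.5]
m = 1.25, h(m) = -0.9375 (−); new bracket [1, 1.25]
m = 1.125, h(m) = 0.078125 (+); new bracket [1.125, 1.25]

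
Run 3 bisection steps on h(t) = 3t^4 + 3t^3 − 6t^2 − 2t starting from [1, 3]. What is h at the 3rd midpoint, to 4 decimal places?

1.3086

m = 2, h(m) = 44 (+); new bracket [1, 2]
m = 1.5, h(m) = 8.8125 (+); new bracket [1, 1.5]
m = 1.25, h(m) = 1.308594 (+); new bracket [1, 1.25]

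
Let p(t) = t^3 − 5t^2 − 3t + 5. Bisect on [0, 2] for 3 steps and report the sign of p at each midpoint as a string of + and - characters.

-++

m = 1, p(m) = -2 (−); new bracket [0, 1]
m = 0.5, p(m) = 2.375 (+); new bracket [0.5, 1]
m = 0.75, p(m) = 0.359375 (+); new bracket [0.75, 1]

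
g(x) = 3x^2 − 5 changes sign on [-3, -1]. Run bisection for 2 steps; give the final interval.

midpoint -2: g = 7 > 0 → [-2, -1]
midpoint -1.5: g = 1.75 > 0 → [-1.5, -1]

[-1.5, -1]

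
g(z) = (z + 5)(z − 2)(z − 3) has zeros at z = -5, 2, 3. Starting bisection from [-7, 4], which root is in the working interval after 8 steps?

-5

z = -1.5 gives g = 55.125, positive; keep [-7, -1.5]
z = -4.25 gives g = 33.984375, positive; keep [-7, -4.25]
z = -5.625 gives g = -41.103516, negative; keep [-5.625, -4.25]
z = -4.9375 gives g = 3.4417, positive; keep [-5.625, -4.9375]
z = -5.28125 gives g = -16.9588, negative; keep [-5.28125, -4.9375]
z = -5.109375 gives g = -6.3058, negative; keep [-5.109375, -4.9375]
z = -5.0234375 gives g = -1.3208, negative; keep [-5.0234375, -4.9375]
z = -4.98046875 gives g = 1.088, positive; keep [-5.0234375, -4.98046875]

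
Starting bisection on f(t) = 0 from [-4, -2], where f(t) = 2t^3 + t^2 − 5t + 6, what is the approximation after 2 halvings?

midpoint -3: f = -24 < 0 → [-3, -2]
midpoint -2.5: f = -6.5 < 0 → [-2.5, -2]

-2.5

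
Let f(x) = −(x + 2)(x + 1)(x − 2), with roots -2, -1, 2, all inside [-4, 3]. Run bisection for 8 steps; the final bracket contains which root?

m = -0.5, f(m) = 1.875 (+); new bracket [-0.5, 3]
m = 1.25, f(m) = 5.484375 (+); new bracket [1.25, 3]
m = 2.125, f(m) = -1.611328 (−); new bracket [1.25, 2.125]
m = 1.6875, f(m) = 3.0969 (+); new bracket [1.6875, 2.125]
m = 1.90625, f(m) = 1.0643 (+); new bracket [1.90625, 2.125]
m = 2.015625, f(m) = -0.1892 (−); new bracket [1.90625, 2.015625]
m = 1.9609375, f(m) = 0.4581 (+); new bracket [1.9609375, 2.015625]
m = 1.98828125, f(m) = 0.1397 (+); new bracket [1.98828125, 2.015625]

2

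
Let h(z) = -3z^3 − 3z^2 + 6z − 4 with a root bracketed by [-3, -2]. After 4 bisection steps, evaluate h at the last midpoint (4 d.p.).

z = -2.5 gives h = 9.125, positive; keep [-2.5, -2]
z = -2.25 gives h = 1.484375, positive; keep [-2.25, -2]
z = -2.125 gives h = -1.509766, negative; keep [-2.25, -2.125]
z = -2.1875 gives h = -0.0779, negative; keep [-2.25, -2.1875]

-0.0779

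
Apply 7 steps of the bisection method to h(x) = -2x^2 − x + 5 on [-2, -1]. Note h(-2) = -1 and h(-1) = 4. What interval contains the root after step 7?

[-1.8515625, -1.84375]

m = -1.5, h(m) = 2 (+); new bracket [-2, -1.5]
m = -1.75, h(m) = 0.625 (+); new bracket [-2, -1.75]
m = -1.875, h(m) = -0.15625 (−); new bracket [-1.875, -1.75]
m = -1.8125, h(m) = 0.2422 (+); new bracket [-1.875, -1.8125]
m = -1.84375, h(m) = 0.0449 (+); new bracket [-1.875, -1.84375]
m = -1.859375, h(m) = -0.0552 (−); new bracket [-1.859375, -1.84375]
m = -1.8515625, h(m) = -0.005 (−); new bracket [-1.8515625, -1.84375]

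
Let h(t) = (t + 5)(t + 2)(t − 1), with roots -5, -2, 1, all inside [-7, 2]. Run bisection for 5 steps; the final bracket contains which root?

t = -2.5 gives h = 4.375, positive; keep [-7, -2.5]
t = -4.75 gives h = 3.953125, positive; keep [-7, -4.75]
t = -5.875 gives h = -23.310547, negative; keep [-5.875, -4.75]
t = -5.3125 gives h = -6.5344, negative; keep [-5.3125, -4.75]
t = -5.03125 gives h = -0.5713, negative; keep [-5.03125, -4.75]

-5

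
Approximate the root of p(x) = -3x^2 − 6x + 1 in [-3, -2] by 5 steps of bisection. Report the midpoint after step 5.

-2.15625

midpoint -2.5: p = -2.75 < 0 → [-2.5, -2]
midpoint -2.25: p = -0.6875 < 0 → [-2.25, -2]
midpoint -2.125: p = 0.203125 > 0 → [-2.25, -2.125]
midpoint -2.1875: p = -0.2305 < 0 → [-2.1875, -2.125]
midpoint -2.15625: p = -0.0107 < 0 → [-2.15625, -2.125]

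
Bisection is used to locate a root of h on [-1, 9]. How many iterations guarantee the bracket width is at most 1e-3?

14

Width after n steps is 10/2^n. Need 2^n ≥ 10/1e-3 = 10000.
2^13 = 8192 < 10000 ≤ 2^14 = 16384, so n = 14.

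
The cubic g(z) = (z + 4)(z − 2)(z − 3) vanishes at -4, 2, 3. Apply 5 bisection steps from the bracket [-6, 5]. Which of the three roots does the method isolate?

-4

midpoint -0.5: g = 30.625 > 0 → [-6, -0.5]
midpoint -3.25: g = 24.609375 > 0 → [-6, -3.25]
midpoint -4.625: g = -31.572266 < 0 → [-4.625, -3.25]
midpoint -3.9375: g = 2.5745 > 0 → [-4.625, -3.9375]
midpoint -4.28125: g = -12.8631 < 0 → [-4.28125, -3.9375]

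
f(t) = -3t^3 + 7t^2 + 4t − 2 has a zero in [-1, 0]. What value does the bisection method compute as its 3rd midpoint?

-0.625

midpoint -0.5: f = -1.875 < 0 → [-1, -0.5]
midpoint -0.75: f = 0.203125 > 0 → [-0.75, -0.5]
midpoint -0.625: f = -1.033203 < 0 → [-0.75, -0.625]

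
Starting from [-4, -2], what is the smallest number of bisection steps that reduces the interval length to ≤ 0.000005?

Width after n steps is 2/2^n. Need 2^n ≥ 2/0.000005 = 400000.
2^18 = 262144 < 400000 ≤ 2^19 = 524288, so n = 19.

19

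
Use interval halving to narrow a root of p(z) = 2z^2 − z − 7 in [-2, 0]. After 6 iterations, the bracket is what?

p(-1) = -4 < 0, so the root lies in [-2, -1]
p(-1.5) = -1 < 0, so the root lies in [-2, -1.5]
p(-1.75) = 0.875 > 0, so the root lies in [-1.75, -1.5]
p(-1.625) = -0.0938 < 0, so the root lies in [-1.75, -1.625]
p(-1.6875) = 0.3828 > 0, so the root lies in [-1.6875, -1.625]
p(-1.65625) = 0.1426 > 0, so the root lies in [-1.65625, -1.625]

[-1.65625, -1.625]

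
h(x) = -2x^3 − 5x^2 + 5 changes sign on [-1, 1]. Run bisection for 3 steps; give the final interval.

m = 0, h(m) = 5 (+); new bracket [0, 1]
m = 0.5, h(m) = 3.5 (+); new bracket [0.5, 1]
m = 0.75, h(m) = 1.34375 (+); new bracket [0.75, 1]

[0.75, 1]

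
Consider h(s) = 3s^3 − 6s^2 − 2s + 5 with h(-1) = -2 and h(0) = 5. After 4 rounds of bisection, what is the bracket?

m = -0.5, h(m) = 4.125 (+); new bracket [-1, -0.5]
m = -0.75, h(m) = 1.859375 (+); new bracket [-1, -0.75]
m = -0.875, h(m) = 0.146484 (+); new bracket [-1, -0.875]
m = -0.9375, h(m) = -0.8704 (−); new bracket [-0.9375, -0.875]

[-0.9375, -0.875]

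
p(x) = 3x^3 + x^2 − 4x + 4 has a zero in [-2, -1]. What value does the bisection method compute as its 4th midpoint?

p(-1.5) = 2.125 > 0, so the root lies in [-2, -1.5]
p(-1.75) = -2.015625 < 0, so the root lies in [-1.75, -1.5]
p(-1.625) = 0.267578 > 0, so the root lies in [-1.75, -1.625]
p(-1.6875) = -0.8186 < 0, so the root lies in [-1.6875, -1.625]

-1.6875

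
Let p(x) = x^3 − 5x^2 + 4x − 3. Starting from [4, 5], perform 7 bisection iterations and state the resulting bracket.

[4.21875, 4.2265625]

m = 4.5, p(m) = 4.875 (+); new bracket [4, 4.5]
m = 4.25, p(m) = 0.453125 (+); new bracket [4, 4.25]
m = 4.125, p(m) = -1.388672 (−); new bracket [4.125, 4.25]
m = 4.1875, p(m) = -0.4973 (−); new bracket [4.1875, 4.25]
m = 4.21875, p(m) = -0.0296 (−); new bracket [4.21875, 4.25]
m = 4.234375, p(m) = 0.2099 (+); new bracket [4.21875, 4.234375]
m = 4.2265625, p(m) = 0.0897 (+); new bracket [4.21875, 4.2265625]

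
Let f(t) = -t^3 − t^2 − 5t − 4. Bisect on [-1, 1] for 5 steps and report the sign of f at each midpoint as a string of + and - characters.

f(0) = -4 < 0, so the root lies in [-1, 0]
f(-0.5) = -1.625 < 0, so the root lies in [-1, -0.5]
f(-0.75) = -0.390625 < 0, so the root lies in [-1, -0.75]
f(-0.875) = 0.2793 > 0, so the root lies in [-0.875, -0.75]
f(-0.8125) = -0.0613 < 0, so the root lies in [-0.875, -0.8125]

---+-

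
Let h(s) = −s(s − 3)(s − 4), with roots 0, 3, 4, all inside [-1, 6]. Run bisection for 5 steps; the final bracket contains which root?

midpoint 2.5: h = -1.875 < 0 → [-1, 2.5]
midpoint 0.75: h = -5.484375 < 0 → [-1, 0.75]
midpoint -0.125: h = 1.611328 > 0 → [-0.125, 0.75]
midpoint 0.3125: h = -3.0969 < 0 → [-0.125, 0.3125]
midpoint 0.09375: h = -1.0643 < 0 → [-0.125, 0.09375]

0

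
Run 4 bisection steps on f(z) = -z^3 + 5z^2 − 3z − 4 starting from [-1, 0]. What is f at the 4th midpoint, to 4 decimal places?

midpoint -0.5: f = -1.125 < 0 → [-1, -0.5]
midpoint -0.75: f = 1.484375 > 0 → [-0.75, -0.5]
midpoint -0.625: f = 0.072266 > 0 → [-0.625, -0.5]
midpoint -0.5625: f = -0.5525 < 0 → [-0.625, -0.5625]

-0.5525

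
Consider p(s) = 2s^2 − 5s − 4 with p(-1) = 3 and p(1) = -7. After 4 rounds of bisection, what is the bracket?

midpoint 0: p = -4 < 0 → [-1, 0]
midpoint -0.5: p = -1 < 0 → [-1, -0.5]
midpoint -0.75: p = 0.875 > 0 → [-0.75, -0.5]
midpoint -0.625: p = -0.0938 < 0 → [-0.75, -0.625]

[-0.75, -0.625]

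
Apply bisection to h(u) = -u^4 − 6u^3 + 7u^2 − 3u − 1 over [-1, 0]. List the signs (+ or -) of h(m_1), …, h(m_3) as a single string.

++-

u = -0.5 gives h = 2.9375, positive; keep [-0.5, 0]
u = -0.25 gives h = 0.277344, positive; keep [-0.25, 0]
u = -0.125 gives h = -0.50415, negative; keep [-0.25, -0.125]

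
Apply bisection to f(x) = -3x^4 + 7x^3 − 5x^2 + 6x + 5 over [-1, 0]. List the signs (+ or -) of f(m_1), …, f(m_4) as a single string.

-+++

midpoint -0.5: f = -0.3125 < 0 → [-0.5, 0]
midpoint -0.25: f = 3.066406 > 0 → [-0.5, -0.25]
midpoint -0.375: f = 1.618408 > 0 → [-0.5, -0.375]
midpoint -0.4375: f = 0.7219 > 0 → [-0.5, -0.4375]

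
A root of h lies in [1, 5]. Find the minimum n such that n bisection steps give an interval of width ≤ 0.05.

7

Width after n steps is 4/2^n. Need 2^n ≥ 4/0.05 = 80.
2^6 = 64 < 80 ≤ 2^7 = 128, so n = 7.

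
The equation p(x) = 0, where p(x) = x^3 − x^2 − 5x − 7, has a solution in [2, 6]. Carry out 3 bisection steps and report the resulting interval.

[3, 3.5]

x = 4 gives p = 21, positive; keep [2, 4]
x = 3 gives p = -4, negative; keep [3, 4]
x = 3.5 gives p = 6.125, positive; keep [3, 3.5]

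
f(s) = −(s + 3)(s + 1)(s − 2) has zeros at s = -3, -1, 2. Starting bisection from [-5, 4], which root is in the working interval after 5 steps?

midpoint -0.5: f = 3.125 > 0 → [-0.5, 4]
midpoint 1.75: f = 3.265625 > 0 → [1.75, 4]
midpoint 2.875: f = -19.919922 < 0 → [1.75, 2.875]
midpoint 2.3125: f = -5.4993 < 0 → [1.75, 2.3125]
midpoint 2.03125: f = -0.4766 < 0 → [1.75, 2.03125]

2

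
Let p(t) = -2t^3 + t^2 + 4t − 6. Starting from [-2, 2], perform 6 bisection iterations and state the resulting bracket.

[-1.75, -1.6875]

t = 0 gives p = -6, negative; keep [-2, 0]
t = -1 gives p = -7, negative; keep [-2, -1]
t = -1.5 gives p = -3, negative; keep [-2, -1.5]
t = -1.75 gives p = 0.7812, positive; keep [-1.75, -1.5]
t = -1.625 gives p = -1.2773, negative; keep [-1.75, -1.625]
t = -1.6875 gives p = -0.2915, negative; keep [-1.75, -1.6875]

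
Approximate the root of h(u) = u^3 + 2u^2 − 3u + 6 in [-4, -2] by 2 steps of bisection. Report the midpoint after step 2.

m = -3, h(m) = 6 (+); new bracket [-4, -3]
m = -3.5, h(m) = -1.875 (−); new bracket [-3.5, -3]

-3.5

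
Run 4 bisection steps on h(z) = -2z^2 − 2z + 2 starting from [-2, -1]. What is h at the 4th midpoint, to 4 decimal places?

0.2422

h(-1.5) = 0.5 > 0, so the root lies in [-2, -1.5]
h(-1.75) = -0.625 < 0, so the root lies in [-1.75, -1.5]
h(-1.625) = -0.03125 < 0, so the root lies in [-1.625, -1.5]
h(-1.5625) = 0.2422 > 0, so the root lies in [-1.625, -1.5625]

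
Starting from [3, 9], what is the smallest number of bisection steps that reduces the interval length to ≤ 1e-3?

Width after n steps is 6/2^n. Need 2^n ≥ 6/1e-3 = 6000.
2^12 = 4096 < 6000 ≤ 2^13 = 8192, so n = 13.

13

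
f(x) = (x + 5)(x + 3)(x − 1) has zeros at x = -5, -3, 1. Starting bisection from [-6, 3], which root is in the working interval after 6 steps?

midpoint -1.5: f = -13.125 < 0 → [-1.5, 3]
midpoint 0.75: f = -5.390625 < 0 → [0.75, 3]
midpoint 1.875: f = 29.326172 > 0 → [0.75, 1.875]
midpoint 1.3125: f = 8.5071 > 0 → [0.75, 1.3125]
midpoint 1.03125: f = 0.7598 > 0 → [0.75, 1.03125]
midpoint 0.890625: f = -2.5067 < 0 → [0.890625, 1.03125]

1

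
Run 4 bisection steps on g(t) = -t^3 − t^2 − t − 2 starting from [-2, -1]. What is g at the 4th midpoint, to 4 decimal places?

-0.1492

m = -1.5, g(m) = 0.625 (+); new bracket [-1.5, -1]
m = -1.25, g(m) = -0.359375 (−); new bracket [-1.5, -1.25]
m = -1.375, g(m) = 0.083984 (+); new bracket [-1.375, -1.25]
m = -1.3125, g(m) = -0.1492 (−); new bracket [-1.375, -1.3125]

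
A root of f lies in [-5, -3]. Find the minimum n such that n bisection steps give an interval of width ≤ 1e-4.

Width after n steps is 2/2^n. Need 2^n ≥ 2/1e-4 = 20000.
2^14 = 16384 < 20000 ≤ 2^15 = 32768, so n = 15.

15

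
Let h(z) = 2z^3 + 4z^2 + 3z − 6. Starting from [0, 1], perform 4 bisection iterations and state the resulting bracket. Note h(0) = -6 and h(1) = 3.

[0.75, 0.8125]

m = 0.5, h(m) = -3.25 (−); new bracket [0.5, 1]
m = 0.75, h(m) = -0.65625 (−); new bracket [0.75, 1]
m = 0.875, h(m) = 1.027344 (+); new bracket [0.75, 0.875]
m = 0.8125, h(m) = 0.1509 (+); new bracket [0.75, 0.8125]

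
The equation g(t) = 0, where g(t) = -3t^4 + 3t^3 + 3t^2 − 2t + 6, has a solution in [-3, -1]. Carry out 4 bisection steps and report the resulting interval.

[-1.375, -1.25]

g(-2) = -50 < 0, so the root lies in [-2, -1]
g(-1.5) = -9.5625 < 0, so the root lies in [-1.5, -1]
g(-1.25) = 0.003906 > 0, so the root lies in [-1.5, -1.25]
g(-1.375) = -4.1003 < 0, so the root lies in [-1.375, -1.25]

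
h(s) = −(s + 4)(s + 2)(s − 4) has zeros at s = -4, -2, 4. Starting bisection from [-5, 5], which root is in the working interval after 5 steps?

4

h(0) = 32 > 0, so the root lies in [0, 5]
h(2.5) = 43.875 > 0, so the root lies in [2.5, 5]
h(3.75) = 11.140625 > 0, so the root lies in [3.75, 5]
h(4.375) = -20.0215 < 0, so the root lies in [3.75, 4.375]
h(4.0625) = -3.0549 < 0, so the root lies in [3.75, 4.0625]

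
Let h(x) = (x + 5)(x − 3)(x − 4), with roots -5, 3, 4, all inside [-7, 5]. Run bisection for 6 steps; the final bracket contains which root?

-5

x = -1 gives h = 80, positive; keep [-7, -1]
x = -4 gives h = 56, positive; keep [-7, -4]
x = -5.5 gives h = -40.375, negative; keep [-5.5, -4]
x = -4.75 gives h = 16.9531, positive; keep [-5.5, -4.75]
x = -5.125 gives h = -9.2676, negative; keep [-5.125, -4.75]
x = -4.9375 gives h = 4.4338, positive; keep [-5.125, -4.9375]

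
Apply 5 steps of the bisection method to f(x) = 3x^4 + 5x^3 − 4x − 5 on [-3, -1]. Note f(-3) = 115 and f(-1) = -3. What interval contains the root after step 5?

f(-2) = 11 > 0, so the root lies in [-2, -1]
f(-1.5) = -0.6875 < 0, so the root lies in [-2, -1.5]
f(-1.75) = 3.339844 > 0, so the root lies in [-1.75, -1.5]
f(-1.625) = 0.9636 > 0, so the root lies in [-1.625, -1.5]
f(-1.5625) = 0.0579 > 0, so the root lies in [-1.5625, -1.5]

[-1.5625, -1.5]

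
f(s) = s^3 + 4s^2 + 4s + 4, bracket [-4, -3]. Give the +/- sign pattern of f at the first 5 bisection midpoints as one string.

--+--

m = -3.5, f(m) = -3.875 (−); new bracket [-3.5, -3]
m = -3.25, f(m) = -1.078125 (−); new bracket [-3.25, -3]
m = -3.125, f(m) = 0.044922 (+); new bracket [-3.25, -3.125]
m = -3.1875, f(m) = -0.4949 (−); new bracket [-3.1875, -3.125]
m = -3.15625, f(m) = -0.2196 (−); new bracket [-3.15625, -3.125]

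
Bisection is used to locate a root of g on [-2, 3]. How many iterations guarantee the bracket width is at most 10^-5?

19

Width after n steps is 5/2^n. Need 2^n ≥ 5/10^-5 = 500000.
2^18 = 262144 < 500000 ≤ 2^19 = 524288, so n = 19.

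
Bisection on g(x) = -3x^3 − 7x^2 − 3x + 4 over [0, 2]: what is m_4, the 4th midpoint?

x = 1 gives g = -9, negative; keep [0, 1]
x = 0.5 gives g = 0.375, positive; keep [0.5, 1]
x = 0.75 gives g = -3.453125, negative; keep [0.5, 0.75]
x = 0.625 gives g = -1.3418, negative; keep [0.5, 0.625]

0.625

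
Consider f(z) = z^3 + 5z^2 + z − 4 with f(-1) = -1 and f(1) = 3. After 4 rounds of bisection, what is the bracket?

z = 0 gives f = -4, negative; keep [0, 1]
z = 0.5 gives f = -2.125, negative; keep [0.5, 1]
z = 0.75 gives f = -0.015625, negative; keep [0.75, 1]
z = 0.875 gives f = 1.373, positive; keep [0.75, 0.875]

[0.75, 0.875]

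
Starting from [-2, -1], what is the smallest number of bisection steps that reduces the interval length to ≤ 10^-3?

Width after n steps is 1/2^n. Need 2^n ≥ 1/10^-3 = 1000.
2^9 = 512 < 1000 ≤ 2^10 = 1024, so n = 10.

10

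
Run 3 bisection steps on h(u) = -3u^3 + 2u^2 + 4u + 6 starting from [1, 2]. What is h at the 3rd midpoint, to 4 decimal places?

u = 1.5 gives h = 6.375, positive; keep [1.5, 2]
u = 1.75 gives h = 3.046875, positive; keep [1.75, 2]
u = 1.875 gives h = 0.755859, positive; keep [1.875, 2]

0.7559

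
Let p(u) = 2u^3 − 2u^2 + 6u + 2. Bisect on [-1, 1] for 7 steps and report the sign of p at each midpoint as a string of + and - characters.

midpoint 0: p = 2 > 0 → [-1, 0]
midpoint -0.5: p = -1.75 < 0 → [-0.5, 0]
midpoint -0.25: p = 0.34375 > 0 → [-0.5, -0.25]
midpoint -0.375: p = -0.6367 < 0 → [-0.375, -0.25]
midpoint -0.3125: p = -0.1313 < 0 → [-0.3125, -0.25]
midpoint -0.28125: p = 0.1098 > 0 → [-0.3125, -0.28125]
midpoint -0.296875: p = -0.0098 < 0 → [-0.296875, -0.28125]

+-+--+-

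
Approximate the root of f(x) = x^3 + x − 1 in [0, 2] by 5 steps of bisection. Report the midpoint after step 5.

0.6875

f(1) = 1 > 0, so the root lies in [0, 1]
f(0.5) = -0.375 < 0, so the root lies in [0.5, 1]
f(0.75) = 0.171875 > 0, so the root lies in [0.5, 0.75]
f(0.625) = -0.1309 < 0, so the root lies in [0.625, 0.75]
f(0.6875) = 0.0125 > 0, so the root lies in [0.625, 0.6875]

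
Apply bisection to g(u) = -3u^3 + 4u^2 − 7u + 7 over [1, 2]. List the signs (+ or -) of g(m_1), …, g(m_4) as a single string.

---+

midpoint 1.5: g = -4.625 < 0 → [1, 1.5]
midpoint 1.25: g = -1.359375 < 0 → [1, 1.25]
midpoint 1.125: g = -0.083984 < 0 → [1, 1.125]
midpoint 1.0625: g = 0.4797 > 0 → [1.0625, 1.125]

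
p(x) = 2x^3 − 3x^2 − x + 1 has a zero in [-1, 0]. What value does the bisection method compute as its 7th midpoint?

m = -0.5, p(m) = 0.5 (+); new bracket [-1, -0.5]
m = -0.75, p(m) = -0.78125 (−); new bracket [-0.75, -0.5]
m = -0.625, p(m) = -0.035156 (−); new bracket [-0.625, -0.5]
m = -0.5625, p(m) = 0.2573 (+); new bracket [-0.625, -0.5625]
m = -0.59375, p(m) = 0.1175 (+); new bracket [-0.625, -0.59375]
m = -0.609375, p(m) = 0.0428 (+); new bracket [-0.625, -0.609375]
m = -0.6171875, p(m) = 0.0042 (+); new bracket [-0.625, -0.6171875]

-0.6171875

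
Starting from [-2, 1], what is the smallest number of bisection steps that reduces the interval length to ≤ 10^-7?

Width after n steps is 3/2^n. Need 2^n ≥ 3/10^-7 = 30000000.
2^24 = 16777216 < 30000000 ≤ 2^25 = 33554432, so n = 25.

25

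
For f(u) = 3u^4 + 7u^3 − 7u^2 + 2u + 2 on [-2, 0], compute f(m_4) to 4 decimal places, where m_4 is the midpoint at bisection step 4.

-0.0442

midpoint -1: f = -11 < 0 → [-1, 0]
midpoint -0.5: f = -1.4375 < 0 → [-0.5, 0]
midpoint -0.25: f = 0.964844 > 0 → [-0.5, -0.25]
midpoint -0.375: f = -0.0442 < 0 → [-0.375, -0.25]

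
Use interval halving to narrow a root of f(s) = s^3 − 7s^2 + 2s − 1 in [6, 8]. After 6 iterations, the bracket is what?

[6.71875, 6.75]

f(7) = 13 > 0, so the root lies in [6, 7]
f(6.5) = -9.125 < 0, so the root lies in [6.5, 7]
f(6.75) = 1.109375 > 0, so the root lies in [6.5, 6.75]
f(6.625) = -4.209 < 0, so the root lies in [6.625, 6.75]
f(6.6875) = -1.6008 < 0, so the root lies in [6.6875, 6.75]
f(6.71875) = -0.2586 < 0, so the root lies in [6.71875, 6.75]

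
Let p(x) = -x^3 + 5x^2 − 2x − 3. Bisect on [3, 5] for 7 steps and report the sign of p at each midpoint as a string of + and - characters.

+-++---

midpoint 4: p = 5 > 0 → [4, 5]
midpoint 4.5: p = -1.875 < 0 → [4, 4.5]
midpoint 4.25: p = 2.046875 > 0 → [4.25, 4.5]
midpoint 4.375: p = 0.2129 > 0 → [4.375, 4.5]
midpoint 4.4375: p = -0.7986 < 0 → [4.375, 4.4375]
midpoint 4.40625: p = -0.2848 < 0 → [4.375, 4.40625]
midpoint 4.390625: p = -0.034 < 0 → [4.375, 4.390625]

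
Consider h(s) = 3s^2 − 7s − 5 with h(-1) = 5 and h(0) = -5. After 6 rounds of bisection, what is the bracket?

m = -0.5, h(m) = -0.75 (−); new bracket [-1, -0.5]
m = -0.75, h(m) = 1.9375 (+); new bracket [-0.75, -0.5]
m = -0.625, h(m) = 0.546875 (+); new bracket [-0.625, -0.5]
m = -0.5625, h(m) = -0.1133 (−); new bracket [-0.625, -0.5625]
m = -0.59375, h(m) = 0.2139 (+); new bracket [-0.59375, -0.5625]
m = -0.578125, h(m) = 0.0496 (+); new bracket [-0.578125, -0.5625]

[-0.578125, -0.5625]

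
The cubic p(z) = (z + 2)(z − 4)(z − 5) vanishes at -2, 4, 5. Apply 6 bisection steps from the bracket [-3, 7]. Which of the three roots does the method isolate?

-2

midpoint 2: p = 24 > 0 → [-3, 2]
midpoint -0.5: p = 37.125 > 0 → [-3, -0.5]
midpoint -1.75: p = 9.703125 > 0 → [-3, -1.75]
midpoint -2.375: p = -17.6309 < 0 → [-2.375, -1.75]
midpoint -2.0625: p = -2.676 < 0 → [-2.0625, -1.75]
midpoint -1.90625: p = 3.8241 > 0 → [-2.0625, -1.90625]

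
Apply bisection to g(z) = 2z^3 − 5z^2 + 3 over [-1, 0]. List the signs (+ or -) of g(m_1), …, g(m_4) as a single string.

midpoint -0.5: g = 1.5 > 0 → [-1, -0.5]
midpoint -0.75: g = -0.65625 < 0 → [-0.75, -0.5]
midpoint -0.625: g = 0.558594 > 0 → [-0.75, -0.625]
midpoint -0.6875: g = -0.0132 < 0 → [-0.6875, -0.625]

+-+-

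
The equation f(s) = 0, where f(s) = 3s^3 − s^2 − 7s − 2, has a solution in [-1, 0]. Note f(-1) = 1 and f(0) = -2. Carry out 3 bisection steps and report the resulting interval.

midpoint -0.5: f = 0.875 > 0 → [-0.5, 0]
midpoint -0.25: f = -0.359375 < 0 → [-0.5, -0.25]
midpoint -0.375: f = 0.326172 > 0 → [-0.375, -0.25]

[-0.375, -0.25]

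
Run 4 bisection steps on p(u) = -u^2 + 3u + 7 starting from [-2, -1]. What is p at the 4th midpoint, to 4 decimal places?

p(-1.5) = 0.25 > 0, so the root lies in [-2, -1.5]
p(-1.75) = -1.3125 < 0, so the root lies in [-1.75, -1.5]
p(-1.625) = -0.515625 < 0, so the root lies in [-1.625, -1.5]
p(-1.5625) = -0.1289 < 0, so the root lies in [-1.5625, -1.5]

-0.1289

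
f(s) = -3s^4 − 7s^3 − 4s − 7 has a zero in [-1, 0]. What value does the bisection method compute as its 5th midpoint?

midpoint -0.5: f = -4.3125 < 0 → [-1, -0.5]
midpoint -0.75: f = -1.996094 < 0 → [-1, -0.75]
midpoint -0.875: f = -0.569092 < 0 → [-1, -0.875]
midpoint -0.9375: f = 0.2004 > 0 → [-0.9375, -0.875]
midpoint -0.90625: f = -0.1885 < 0 → [-0.9375, -0.90625]

-0.90625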